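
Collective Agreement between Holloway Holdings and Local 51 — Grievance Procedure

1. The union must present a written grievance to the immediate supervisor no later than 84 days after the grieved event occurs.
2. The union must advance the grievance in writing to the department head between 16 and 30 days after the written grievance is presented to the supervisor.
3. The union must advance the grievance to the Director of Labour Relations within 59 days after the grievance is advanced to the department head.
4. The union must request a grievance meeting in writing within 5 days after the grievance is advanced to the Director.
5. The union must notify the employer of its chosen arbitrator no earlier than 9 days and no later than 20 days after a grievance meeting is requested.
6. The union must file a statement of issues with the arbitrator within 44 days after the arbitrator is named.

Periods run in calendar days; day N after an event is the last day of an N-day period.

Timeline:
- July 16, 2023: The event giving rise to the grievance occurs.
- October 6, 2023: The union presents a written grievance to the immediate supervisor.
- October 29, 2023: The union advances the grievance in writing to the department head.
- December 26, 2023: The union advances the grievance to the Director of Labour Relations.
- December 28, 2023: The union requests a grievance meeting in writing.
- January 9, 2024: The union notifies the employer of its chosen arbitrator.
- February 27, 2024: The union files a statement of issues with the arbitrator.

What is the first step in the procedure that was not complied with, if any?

Step 6

Step 1 — counting 84 days from July 16, 2023 (when the grieved event occurs) gives a deadline of October 8, 2023; done October 6, 2023 — timely.
Step 2 — 16 and 30 days from October 6, 2023 (when the written grievance is presented to the supervisor) are October 22, 2023 and November 5, 2023 respectively; done October 29, 2023 — within the window.
Step 3 — counting 59 days from October 29, 2023 (when the grievance is advanced to the department head) gives a deadline of December 27, 2023; done December 26, 2023 — timely.
Step 4 — counting 5 days from December 26, 2023 (when the grievance is advanced to the Director) gives a deadline of December 31, 2023; done December 28, 2023 — timely.
Step 5 — 9 and 20 days from December 28, 2023 (when a grievance meeting is requested) are January 6, 2024 and January 17, 2024 respectively; January 9, 2024 falls inside that range.
Step 6 — counting 44 days from January 9, 2024 (when the arbitrator is named) gives a deadline of February 22, 2024; done February 27, 2024 — 5 days late.
Later steps need not be reached.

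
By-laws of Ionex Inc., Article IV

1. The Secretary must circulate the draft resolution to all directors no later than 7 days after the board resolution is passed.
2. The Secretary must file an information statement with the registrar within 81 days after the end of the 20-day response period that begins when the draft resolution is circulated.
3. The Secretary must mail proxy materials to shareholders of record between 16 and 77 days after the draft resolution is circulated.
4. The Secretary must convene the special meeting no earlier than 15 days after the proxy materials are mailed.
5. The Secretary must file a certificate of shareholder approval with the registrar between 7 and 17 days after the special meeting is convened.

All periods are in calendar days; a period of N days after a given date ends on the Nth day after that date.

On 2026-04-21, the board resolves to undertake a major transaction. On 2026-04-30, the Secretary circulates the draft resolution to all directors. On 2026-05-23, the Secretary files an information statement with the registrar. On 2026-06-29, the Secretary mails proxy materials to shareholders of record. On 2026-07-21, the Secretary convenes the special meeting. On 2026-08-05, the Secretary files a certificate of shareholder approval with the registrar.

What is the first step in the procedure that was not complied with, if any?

Step 1

Step 1: 7 days after 2026-04-21 (when the board resolution is passed) is 2026-04-28; not done until 2026-04-30, 2 days after the deadline.
No need to go further; step 1 was not satisfied.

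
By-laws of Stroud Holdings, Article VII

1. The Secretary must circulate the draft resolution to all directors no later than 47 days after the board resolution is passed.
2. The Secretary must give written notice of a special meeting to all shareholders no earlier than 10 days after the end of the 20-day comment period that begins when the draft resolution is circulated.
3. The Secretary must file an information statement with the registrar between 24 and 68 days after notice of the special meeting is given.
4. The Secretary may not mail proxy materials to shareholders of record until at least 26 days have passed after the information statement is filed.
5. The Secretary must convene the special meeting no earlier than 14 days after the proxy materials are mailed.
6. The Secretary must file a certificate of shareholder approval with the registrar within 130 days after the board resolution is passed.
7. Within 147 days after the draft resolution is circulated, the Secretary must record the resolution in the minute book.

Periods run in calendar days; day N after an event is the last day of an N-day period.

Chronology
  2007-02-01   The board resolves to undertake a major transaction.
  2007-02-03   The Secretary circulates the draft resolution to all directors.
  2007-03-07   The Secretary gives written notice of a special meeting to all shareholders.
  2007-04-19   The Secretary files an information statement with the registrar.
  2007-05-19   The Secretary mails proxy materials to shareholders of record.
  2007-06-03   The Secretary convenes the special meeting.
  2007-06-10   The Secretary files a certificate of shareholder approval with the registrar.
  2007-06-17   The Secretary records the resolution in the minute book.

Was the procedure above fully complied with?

Step 1: 47 days after 2007-02-01 (when the board resolution is passed) is 2007-03-20; 2007-02-03 is within that limit.
Step 2: the earliest permitted date is 10 days after 2007-02-23 (end of the 20-day comment period, which began when the draft resolution is circulated on 2007-02-03), i.e. 2007-03-05; done 2007-03-07 — permitted.
Step 3: the window is 24–68 days after 2007-03-07 (when notice of the special meeting is given), so 2007-03-31 through 2007-05-14; done 2007-04-19 — within the window.
Step 4: the earliest permitted date is 26 days after 2007-04-19 (when the information statement is filed), i.e. 2007-05-15; done 2007-05-19, after the minimum wait.
Step 5: the earliest permitted date is 14 days after 2007-05-19 (when the proxy materials are mailed), i.e. 2007-06-02; done 2007-06-03 — permitted.
Step 6: 130 days after 2007-02-01 (when the board resolution is passed) is 2007-06-11; completed 2007-06-10, before the deadline.
Step 7: 147 days after 2007-02-03 (when the draft resolution is circulated) is 2007-06-30; 2007-06-17 is within that limit.

Yes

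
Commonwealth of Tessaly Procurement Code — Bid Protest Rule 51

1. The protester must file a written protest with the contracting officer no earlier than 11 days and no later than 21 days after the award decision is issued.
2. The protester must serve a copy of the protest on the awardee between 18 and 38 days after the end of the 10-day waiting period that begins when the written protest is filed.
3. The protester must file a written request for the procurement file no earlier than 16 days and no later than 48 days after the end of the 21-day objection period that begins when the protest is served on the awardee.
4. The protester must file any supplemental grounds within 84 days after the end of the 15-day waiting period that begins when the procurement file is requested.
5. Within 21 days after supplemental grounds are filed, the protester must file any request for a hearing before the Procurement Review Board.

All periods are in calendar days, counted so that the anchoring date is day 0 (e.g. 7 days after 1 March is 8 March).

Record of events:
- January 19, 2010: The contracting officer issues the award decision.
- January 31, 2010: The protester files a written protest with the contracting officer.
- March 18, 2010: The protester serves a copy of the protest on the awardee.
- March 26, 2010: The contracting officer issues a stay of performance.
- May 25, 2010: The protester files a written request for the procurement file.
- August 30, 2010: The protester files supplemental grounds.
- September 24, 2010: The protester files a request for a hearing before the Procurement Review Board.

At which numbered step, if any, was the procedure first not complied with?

Step 5

(1) the permitted window runs from January 19, 2010 + 11 = January 30, 2010 to January 19, 2010 + 21 = February 9, 2010; done January 31, 2010 — within the window.
(2) the permitted window runs from February 10, 2010 + 18 = February 28, 2010 to February 10, 2010 + 38 = March 20, 2010; done March 18, 2010 — within the window.
(3) the permitted window runs from April 8, 2010 + 16 = April 24, 2010 to April 8, 2010 + 48 = May 26, 2010; done May 25, 2010, which is between those dates.
(4) due by June 9, 2010 + 84 days = September 1, 2010; done August 30, 2010 — timely.
(5) due by August 30, 2010 + 21 days = September 20, 2010; not done until September 24, 2010, 4 days after the deadline.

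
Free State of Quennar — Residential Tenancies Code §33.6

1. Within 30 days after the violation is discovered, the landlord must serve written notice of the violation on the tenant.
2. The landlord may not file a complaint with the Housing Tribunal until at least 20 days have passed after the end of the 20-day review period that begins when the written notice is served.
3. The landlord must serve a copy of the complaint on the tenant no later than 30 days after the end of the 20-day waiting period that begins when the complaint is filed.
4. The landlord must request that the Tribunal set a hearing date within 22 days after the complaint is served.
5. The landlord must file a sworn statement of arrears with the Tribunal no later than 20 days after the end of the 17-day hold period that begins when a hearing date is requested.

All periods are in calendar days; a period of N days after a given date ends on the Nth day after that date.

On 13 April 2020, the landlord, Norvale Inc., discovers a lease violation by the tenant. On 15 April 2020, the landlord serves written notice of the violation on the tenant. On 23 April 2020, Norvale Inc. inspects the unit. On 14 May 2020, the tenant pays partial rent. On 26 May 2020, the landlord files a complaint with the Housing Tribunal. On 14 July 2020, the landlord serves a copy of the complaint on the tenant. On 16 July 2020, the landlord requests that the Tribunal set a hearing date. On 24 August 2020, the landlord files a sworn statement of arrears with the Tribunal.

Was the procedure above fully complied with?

(1) due by 13 April 2020 + 30 days = 13 May 2020; 15 April 2020 is within that limit.
(2) permitted from 5 May 2020 + 20 days = 25 May 2020 onward; done 26 May 2020 — permitted.
(3) due by 15 June 2020 + 30 days = 15 July 2020; done 14 July 2020 — timely.
(4) due by 14 July 2020 + 22 days = 5 August 2020; 16 July 2020 is within that limit.
(5) due by 2 August 2020 + 20 days = 22 August 2020; 24 August 2020 misses that deadline by 2 days.
That is the first point of non-compliance.

No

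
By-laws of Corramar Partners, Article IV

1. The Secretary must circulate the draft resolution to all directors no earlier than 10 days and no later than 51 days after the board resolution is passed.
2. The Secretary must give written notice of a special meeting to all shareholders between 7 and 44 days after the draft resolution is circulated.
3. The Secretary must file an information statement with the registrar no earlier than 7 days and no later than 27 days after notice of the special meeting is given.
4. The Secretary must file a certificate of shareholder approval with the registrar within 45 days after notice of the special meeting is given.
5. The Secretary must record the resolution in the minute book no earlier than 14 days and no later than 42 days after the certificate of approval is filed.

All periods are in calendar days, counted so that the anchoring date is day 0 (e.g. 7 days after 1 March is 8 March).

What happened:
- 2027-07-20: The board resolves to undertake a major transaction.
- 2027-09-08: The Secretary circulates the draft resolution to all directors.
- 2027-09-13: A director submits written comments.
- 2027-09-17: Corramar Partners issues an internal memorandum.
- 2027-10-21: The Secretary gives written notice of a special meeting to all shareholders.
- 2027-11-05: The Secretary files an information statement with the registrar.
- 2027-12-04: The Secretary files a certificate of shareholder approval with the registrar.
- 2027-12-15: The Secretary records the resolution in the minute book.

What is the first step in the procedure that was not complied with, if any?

(1) the permitted window runs from 2027-07-20 + 10 = 2027-07-30 to 2027-07-20 + 51 = 2027-09-09; 2027-09-08 falls inside that range.
(2) the permitted window runs from 2027-09-08 + 7 = 2027-09-15 to 2027-09-08 + 44 = 2027-10-22; 2027-10-21 falls inside that range.
(3) the permitted window runs from 2027-10-21 + 7 = 2027-10-28 to 2027-10-21 + 27 = 2027-11-17; 2027-11-05 falls inside that range.
(4) due by 2027-10-21 + 45 days = 2027-12-05; done 2027-12-04 — timely.
(5) the permitted window runs from 2027-12-04 + 14 = 2027-12-18 to 2027-12-04 + 42 = 2028-01-15; done 2027-12-15 — 3 days before the window opened.

Step 5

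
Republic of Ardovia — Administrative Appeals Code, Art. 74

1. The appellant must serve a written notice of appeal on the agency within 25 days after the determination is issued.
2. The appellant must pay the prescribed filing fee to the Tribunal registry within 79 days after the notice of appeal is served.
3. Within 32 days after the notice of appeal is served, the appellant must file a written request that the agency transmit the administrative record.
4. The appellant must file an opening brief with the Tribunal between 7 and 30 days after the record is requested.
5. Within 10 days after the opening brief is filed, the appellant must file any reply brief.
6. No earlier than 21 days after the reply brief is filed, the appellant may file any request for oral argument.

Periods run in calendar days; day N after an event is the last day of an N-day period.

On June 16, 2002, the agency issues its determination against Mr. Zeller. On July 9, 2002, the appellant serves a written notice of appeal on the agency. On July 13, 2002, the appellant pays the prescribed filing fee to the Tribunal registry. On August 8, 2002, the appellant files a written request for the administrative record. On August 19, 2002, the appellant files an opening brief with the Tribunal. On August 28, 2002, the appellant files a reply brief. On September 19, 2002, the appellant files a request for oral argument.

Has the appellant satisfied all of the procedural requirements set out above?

Step 1 — counting 25 days from June 16, 2002 (when the determination is issued) gives a deadline of July 11, 2002; completed July 9, 2002, before the deadline.
Step 2 — counting 79 days from July 9, 2002 (when the notice of appeal is served) gives a deadline of September 26, 2002; done July 13, 2002 — timely.
Step 3 — counting 32 days from July 9, 2002 (when the notice of appeal is served) gives a deadline of August 10, 2002; done August 8, 2002 — timely.
Step 4 — 7 and 30 days from August 8, 2002 (when the record is requested) are August 15, 2002 and September 7, 2002 respectively; done August 19, 2002 — within the window.
Step 5 — counting 10 days from August 19, 2002 (when the opening brief is filed) gives a deadline of August 29, 2002; August 28, 2002 is within that limit.
Step 6 — must wait 21 days from August 28, 2002 (when the reply brief is filed), so not before September 18, 2002; done September 19, 2002 — permitted.

Yes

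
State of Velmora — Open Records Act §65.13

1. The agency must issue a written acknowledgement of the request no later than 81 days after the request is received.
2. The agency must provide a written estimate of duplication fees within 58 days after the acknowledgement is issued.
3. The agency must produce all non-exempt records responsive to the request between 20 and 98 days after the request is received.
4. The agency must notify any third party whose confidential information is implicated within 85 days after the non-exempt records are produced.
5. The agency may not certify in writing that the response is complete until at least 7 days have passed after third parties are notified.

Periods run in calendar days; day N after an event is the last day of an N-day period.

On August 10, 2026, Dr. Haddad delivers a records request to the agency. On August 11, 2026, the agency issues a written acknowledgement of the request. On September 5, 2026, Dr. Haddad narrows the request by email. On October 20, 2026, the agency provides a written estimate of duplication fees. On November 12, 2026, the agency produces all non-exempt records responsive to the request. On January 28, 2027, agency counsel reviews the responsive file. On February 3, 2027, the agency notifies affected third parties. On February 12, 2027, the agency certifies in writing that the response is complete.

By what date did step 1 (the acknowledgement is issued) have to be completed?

Step 1 runs from August 10, 2026, when the request is received. 81 days after August 10, 2026 is October 30, 2026.

October 30, 2026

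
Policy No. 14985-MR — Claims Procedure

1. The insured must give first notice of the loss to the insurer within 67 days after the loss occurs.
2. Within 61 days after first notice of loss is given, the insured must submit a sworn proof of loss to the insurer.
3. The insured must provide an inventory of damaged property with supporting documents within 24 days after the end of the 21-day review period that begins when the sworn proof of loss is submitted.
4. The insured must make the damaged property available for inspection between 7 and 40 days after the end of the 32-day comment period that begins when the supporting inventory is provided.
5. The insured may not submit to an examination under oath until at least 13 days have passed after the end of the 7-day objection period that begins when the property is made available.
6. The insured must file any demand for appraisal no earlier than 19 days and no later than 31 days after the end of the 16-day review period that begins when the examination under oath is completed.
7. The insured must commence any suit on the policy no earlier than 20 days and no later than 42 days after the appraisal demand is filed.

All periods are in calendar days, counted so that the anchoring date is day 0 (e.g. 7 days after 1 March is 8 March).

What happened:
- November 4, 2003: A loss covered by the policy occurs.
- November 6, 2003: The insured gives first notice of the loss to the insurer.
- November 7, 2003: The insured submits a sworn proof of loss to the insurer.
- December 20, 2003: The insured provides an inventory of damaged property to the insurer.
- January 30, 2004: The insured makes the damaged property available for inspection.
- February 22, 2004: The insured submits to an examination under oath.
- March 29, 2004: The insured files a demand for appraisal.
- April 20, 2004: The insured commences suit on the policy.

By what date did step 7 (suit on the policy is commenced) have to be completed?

May 10, 2004

Step 7 runs from March 29, 2004, when the appraisal demand is filed. The window is 20–42 days after March 29, 2004; it closes on May 10, 2004.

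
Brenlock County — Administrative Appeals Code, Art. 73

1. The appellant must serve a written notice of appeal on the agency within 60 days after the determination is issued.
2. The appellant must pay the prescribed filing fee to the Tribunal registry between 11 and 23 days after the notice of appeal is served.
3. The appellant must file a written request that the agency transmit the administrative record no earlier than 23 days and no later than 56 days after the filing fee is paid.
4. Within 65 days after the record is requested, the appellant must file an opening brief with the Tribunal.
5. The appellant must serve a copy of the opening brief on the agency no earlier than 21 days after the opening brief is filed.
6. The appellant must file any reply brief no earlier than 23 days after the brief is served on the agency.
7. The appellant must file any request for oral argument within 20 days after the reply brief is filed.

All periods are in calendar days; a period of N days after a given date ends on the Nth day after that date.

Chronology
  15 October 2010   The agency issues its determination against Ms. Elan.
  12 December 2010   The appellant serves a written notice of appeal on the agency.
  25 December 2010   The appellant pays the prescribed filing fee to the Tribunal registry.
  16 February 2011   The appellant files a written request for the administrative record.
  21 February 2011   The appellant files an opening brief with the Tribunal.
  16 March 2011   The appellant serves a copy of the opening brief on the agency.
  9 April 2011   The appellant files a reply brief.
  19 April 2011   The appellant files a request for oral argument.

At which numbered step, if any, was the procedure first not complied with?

None — every step was satisfied

(1) due by 15 October 2010 + 60 days = 14 December 2010; completed 12 December 2010, before the deadline.
(2) the permitted window runs from 12 December 2010 + 11 = 23 December 2010 to 12 December 2010 + 23 = 4 January 2011; done 25 December 2010, which is between those dates.
(3) the permitted window runs from 25 December 2010 + 23 = 17 January 2011 to 25 December 2010 + 56 = 19 February 2011; done 16 February 2011 — within the window.
(4) due by 16 February 2011 + 65 days = 22 April 2011; done 21 February 2011 — timely.
(5) permitted from 21 February 2011 + 21 days = 14 March 2011 onward; done 16 March 2011 — permitted.
(6) permitted from 16 March 2011 + 23 days = 8 April 2011 onward; done 9 April 2011 — permitted.
(7) due by 9 April 2011 + 20 days = 29 April 2011; 19 April 2011 is within that limit.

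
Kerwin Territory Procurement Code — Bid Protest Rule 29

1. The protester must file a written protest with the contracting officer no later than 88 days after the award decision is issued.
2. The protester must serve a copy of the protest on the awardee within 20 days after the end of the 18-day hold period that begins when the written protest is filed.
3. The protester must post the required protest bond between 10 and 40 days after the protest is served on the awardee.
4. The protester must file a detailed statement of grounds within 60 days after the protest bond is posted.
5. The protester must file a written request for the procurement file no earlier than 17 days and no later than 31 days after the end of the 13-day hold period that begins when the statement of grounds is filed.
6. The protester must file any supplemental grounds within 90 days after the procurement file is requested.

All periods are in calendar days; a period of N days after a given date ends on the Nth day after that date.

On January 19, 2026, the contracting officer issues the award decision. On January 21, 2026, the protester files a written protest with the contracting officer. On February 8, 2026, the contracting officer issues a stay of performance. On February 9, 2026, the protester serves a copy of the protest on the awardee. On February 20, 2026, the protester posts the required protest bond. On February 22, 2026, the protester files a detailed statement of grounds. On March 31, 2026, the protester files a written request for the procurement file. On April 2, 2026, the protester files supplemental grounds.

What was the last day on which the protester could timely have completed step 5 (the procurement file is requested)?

The statement of grounds is filed on February 22, 2026; the 13-day hold period therefore ends March 7, 2026, and step 5 runs from that date. The window is 17–31 days after March 7, 2026; it closes on April 7, 2026.

April 7, 2026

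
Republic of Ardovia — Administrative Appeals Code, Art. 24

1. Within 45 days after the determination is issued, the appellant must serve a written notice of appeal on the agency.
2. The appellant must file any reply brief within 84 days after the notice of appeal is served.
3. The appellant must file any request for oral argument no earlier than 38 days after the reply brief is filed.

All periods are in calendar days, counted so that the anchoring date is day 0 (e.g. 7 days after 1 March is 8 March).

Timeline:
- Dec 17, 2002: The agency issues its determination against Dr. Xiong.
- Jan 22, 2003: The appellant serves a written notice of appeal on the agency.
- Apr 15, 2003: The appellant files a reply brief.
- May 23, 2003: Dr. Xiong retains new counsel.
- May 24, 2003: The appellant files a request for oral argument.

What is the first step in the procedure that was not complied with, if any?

None — every step was satisfied

(1) due by Dec 17, 2002 + 45 days = Jan 31, 2003; Jan 22, 2003 is within that limit.
(2) due by Jan 22, 2003 + 84 days = Apr 16, 2003; completed Apr 15, 2003, before the deadline.
(3) permitted from Apr 15, 2003 + 38 days = May 23, 2003 onward; done May 24, 2003 — permitted.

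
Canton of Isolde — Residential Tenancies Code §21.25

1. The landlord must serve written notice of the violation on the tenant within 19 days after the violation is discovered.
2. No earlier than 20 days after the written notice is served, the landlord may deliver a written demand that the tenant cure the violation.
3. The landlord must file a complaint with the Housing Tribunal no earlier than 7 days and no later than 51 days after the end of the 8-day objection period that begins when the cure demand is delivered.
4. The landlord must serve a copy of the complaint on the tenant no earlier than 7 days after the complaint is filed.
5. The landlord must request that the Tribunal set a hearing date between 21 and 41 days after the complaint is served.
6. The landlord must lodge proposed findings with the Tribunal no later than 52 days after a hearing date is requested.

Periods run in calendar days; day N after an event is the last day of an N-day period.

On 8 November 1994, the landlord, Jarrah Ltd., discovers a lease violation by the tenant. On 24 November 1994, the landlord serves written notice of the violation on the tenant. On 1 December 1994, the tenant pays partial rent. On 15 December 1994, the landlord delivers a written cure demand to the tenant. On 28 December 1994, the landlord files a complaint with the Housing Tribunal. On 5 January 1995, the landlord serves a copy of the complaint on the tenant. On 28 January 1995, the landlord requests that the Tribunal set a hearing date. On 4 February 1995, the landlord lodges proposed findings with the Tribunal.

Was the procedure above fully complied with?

Step 1 — counting 19 days from 8 November 1994 (when the violation is discovered) gives a deadline of 27 November 1994; completed 24 November 1994, before the deadline.
Step 2 — must wait 20 days from 24 November 1994 (when the written notice is served), so not before 14 December 1994; 15 December 1994 is on or after that date.
Step 3 — 7 and 51 days from 23 December 1994 (end of the 8-day objection period, which began when the cure demand is delivered on 15 December 1994) are 30 December 1994 and 12 February 1995 respectively; done 28 December 1994 — 2 days before the window opened.
No need to go further; step 3 was not satisfied.

No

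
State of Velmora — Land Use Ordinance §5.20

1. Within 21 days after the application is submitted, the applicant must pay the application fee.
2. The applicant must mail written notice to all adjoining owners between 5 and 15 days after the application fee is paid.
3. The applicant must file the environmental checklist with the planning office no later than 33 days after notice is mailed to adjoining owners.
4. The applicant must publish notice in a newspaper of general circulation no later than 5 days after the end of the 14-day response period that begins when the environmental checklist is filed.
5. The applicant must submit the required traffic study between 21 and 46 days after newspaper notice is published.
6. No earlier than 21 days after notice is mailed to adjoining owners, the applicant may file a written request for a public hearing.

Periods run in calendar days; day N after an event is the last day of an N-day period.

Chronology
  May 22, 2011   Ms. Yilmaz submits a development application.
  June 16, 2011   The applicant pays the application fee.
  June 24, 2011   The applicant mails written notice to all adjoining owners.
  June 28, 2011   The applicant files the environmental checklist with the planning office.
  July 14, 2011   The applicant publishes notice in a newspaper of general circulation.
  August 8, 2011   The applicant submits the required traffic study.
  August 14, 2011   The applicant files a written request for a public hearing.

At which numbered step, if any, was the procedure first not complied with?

Step 1

Step 1 — counting 21 days from May 22, 2011 (when the application is submitted) gives a deadline of June 12, 2011; done June 16, 2011 — 4 days late.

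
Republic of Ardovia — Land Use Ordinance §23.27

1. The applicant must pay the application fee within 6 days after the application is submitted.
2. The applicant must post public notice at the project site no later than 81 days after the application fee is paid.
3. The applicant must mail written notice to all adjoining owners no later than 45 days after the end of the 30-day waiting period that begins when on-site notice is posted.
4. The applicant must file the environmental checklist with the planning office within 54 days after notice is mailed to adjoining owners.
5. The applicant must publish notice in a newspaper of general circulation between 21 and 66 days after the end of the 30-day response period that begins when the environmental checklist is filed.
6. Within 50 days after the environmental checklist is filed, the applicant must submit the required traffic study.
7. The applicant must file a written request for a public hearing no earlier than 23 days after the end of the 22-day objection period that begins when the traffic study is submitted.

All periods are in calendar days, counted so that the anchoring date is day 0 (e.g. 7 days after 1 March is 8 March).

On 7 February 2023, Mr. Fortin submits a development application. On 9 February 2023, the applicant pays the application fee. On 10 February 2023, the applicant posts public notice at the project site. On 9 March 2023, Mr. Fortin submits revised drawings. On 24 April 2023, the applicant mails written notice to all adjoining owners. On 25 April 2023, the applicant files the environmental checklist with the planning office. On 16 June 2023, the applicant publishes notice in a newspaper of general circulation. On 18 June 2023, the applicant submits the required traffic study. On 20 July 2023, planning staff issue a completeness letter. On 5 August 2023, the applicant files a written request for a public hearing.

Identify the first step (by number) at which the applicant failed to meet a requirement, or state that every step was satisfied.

Step 6

(1) due by 7 February 2023 + 6 days = 13 February 2023; completed 9 February 2023, before the deadline.
(2) due by 9 February 2023 + 81 days = 1 May 2023; completed 10 February 2023, before the deadline.
(3) due by 12 March 2023 + 45 days = 26 April 2023; done 24 April 2023 — timely.
(4) due by 24 April 2023 + 54 days = 17 June 2023; completed 25 April 2023, before the deadline.
(5) the permitted window runs from 25 May 2023 + 21 = 15 June 2023 to 25 May 2023 + 66 = 30 July 2023; done 16 June 2023 — within the window.
(6) due by 25 April 2023 + 50 days = 14 June 2023; 18 June 2023 misses that deadline by 4 days.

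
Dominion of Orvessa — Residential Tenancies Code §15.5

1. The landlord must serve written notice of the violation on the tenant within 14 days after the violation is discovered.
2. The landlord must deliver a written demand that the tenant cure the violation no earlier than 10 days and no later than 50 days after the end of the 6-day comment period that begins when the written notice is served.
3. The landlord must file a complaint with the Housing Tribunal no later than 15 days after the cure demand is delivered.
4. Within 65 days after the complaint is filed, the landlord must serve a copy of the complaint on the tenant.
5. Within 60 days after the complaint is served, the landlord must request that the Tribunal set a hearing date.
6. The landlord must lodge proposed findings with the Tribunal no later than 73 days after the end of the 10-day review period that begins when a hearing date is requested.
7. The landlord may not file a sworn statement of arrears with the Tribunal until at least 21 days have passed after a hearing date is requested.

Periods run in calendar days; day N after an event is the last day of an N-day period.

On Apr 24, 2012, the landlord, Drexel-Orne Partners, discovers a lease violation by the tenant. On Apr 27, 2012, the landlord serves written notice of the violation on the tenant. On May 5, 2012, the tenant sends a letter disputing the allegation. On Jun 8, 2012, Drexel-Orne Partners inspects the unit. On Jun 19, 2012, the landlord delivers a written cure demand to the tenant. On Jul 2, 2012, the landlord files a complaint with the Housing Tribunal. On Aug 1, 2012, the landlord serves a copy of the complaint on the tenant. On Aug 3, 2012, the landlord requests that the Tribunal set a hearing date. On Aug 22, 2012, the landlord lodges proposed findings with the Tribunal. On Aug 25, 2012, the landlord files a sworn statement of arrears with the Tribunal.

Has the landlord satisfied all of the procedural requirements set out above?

Yes

Step 1: 14 days after Apr 24, 2012 (when the violation is discovered) is May 8, 2012; Apr 27, 2012 is within that limit.
Step 2: the window is 10–50 days after May 3, 2012 (end of the 6-day comment period, which began when the written notice is served on Apr 27, 2012), so May 13, 2012 through Jun 22, 2012; done Jun 19, 2012, which is between those dates.
Step 3: 15 days after Jun 19, 2012 (when the cure demand is delivered) is Jul 4, 2012; done Jul 2, 2012 — timely.
Step 4: 65 days after Jul 2, 2012 (when the complaint is filed) is Sep 5, 2012; done Aug 1, 2012 — timely.
Step 5: 60 days after Aug 1, 2012 (when the complaint is served) is Sep 30, 2012; completed Aug 3, 2012, before the deadline.
Step 6: 73 days after Aug 13, 2012 (end of the 10-day review period, which began when a hearing date is requested on Aug 3, 2012) is Oct 25, 2012; completed Aug 22, 2012, before the deadline.
Step 7: the earliest permitted date is 21 days after Aug 3, 2012 (when a hearing date is requested), i.e. Aug 24, 2012; Aug 25, 2012 is on or after that date.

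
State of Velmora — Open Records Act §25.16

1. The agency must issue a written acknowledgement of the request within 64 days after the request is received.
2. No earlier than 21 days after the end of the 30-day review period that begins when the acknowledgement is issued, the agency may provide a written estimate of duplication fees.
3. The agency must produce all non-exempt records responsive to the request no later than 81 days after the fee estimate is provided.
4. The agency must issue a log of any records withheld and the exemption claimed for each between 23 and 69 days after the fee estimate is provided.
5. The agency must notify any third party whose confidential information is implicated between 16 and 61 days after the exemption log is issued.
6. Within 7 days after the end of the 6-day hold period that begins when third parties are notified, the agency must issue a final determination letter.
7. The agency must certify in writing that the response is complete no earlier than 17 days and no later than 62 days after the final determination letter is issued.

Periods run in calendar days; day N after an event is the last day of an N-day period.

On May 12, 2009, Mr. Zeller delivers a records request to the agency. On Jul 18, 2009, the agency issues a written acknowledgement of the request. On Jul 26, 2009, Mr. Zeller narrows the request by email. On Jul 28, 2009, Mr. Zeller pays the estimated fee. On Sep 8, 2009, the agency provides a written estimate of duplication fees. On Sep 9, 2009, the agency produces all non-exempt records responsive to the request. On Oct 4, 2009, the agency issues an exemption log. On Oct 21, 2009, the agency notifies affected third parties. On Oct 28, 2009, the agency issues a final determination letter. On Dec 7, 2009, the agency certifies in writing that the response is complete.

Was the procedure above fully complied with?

No

Step 1 — counting 64 days from May 12, 2009 (when the request is received) gives a deadline of Jul 15, 2009; done Jul 18, 2009 — 3 days late.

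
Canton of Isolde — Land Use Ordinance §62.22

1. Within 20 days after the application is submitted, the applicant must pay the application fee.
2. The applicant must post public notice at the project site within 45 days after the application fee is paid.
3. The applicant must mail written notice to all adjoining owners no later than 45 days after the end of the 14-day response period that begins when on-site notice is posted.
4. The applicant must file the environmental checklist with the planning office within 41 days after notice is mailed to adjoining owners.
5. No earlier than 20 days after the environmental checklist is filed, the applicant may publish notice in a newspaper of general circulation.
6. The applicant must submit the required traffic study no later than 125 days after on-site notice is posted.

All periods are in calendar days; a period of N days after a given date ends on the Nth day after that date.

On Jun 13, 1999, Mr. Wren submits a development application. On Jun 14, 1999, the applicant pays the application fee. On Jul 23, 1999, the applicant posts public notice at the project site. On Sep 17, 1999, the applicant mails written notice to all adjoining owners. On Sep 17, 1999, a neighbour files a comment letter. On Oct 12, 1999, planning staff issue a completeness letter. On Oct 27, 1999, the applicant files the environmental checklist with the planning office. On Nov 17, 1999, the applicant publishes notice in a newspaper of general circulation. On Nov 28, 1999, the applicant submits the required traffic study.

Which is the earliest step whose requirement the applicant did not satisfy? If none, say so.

(1) due by Jun 13, 1999 + 20 days = Jul 3, 1999; completed Jun 14, 1999, before the deadline.
(2) due by Jun 14, 1999 + 45 days = Jul 29, 1999; Jul 23, 1999 is within that limit.
(3) due by Aug 6, 1999 + 45 days = Sep 20, 1999; Sep 17, 1999 is within that limit.
(4) due by Sep 17, 1999 + 41 days = Oct 28, 1999; done Oct 27, 1999 — timely.
(5) permitted from Oct 27, 1999 + 20 days = Nov 16, 1999 onward; Nov 17, 1999 is on or after that date.
(6) due by Jul 23, 1999 + 125 days = Nov 25, 1999; done Nov 28, 1999 — 3 days late.
No need to go further; step 6 was not satisfied.

Step 6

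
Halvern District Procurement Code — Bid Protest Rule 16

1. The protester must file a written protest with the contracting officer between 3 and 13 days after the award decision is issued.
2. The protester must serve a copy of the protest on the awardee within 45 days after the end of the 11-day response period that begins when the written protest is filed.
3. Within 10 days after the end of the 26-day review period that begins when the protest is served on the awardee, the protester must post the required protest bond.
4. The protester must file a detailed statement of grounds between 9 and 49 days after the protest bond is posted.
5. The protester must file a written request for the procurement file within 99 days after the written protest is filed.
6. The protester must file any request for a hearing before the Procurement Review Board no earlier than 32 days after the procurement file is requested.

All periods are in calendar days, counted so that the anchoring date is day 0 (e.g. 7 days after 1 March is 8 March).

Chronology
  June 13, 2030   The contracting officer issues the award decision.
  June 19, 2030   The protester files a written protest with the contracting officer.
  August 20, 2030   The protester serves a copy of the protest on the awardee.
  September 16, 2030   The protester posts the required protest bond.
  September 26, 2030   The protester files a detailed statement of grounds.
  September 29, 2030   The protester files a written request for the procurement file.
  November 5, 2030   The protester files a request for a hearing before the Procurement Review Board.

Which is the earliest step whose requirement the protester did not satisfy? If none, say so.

Step 2

Step 1: the window is 3–13 days after June 13, 2030 (when the award decision is issued), so June 16, 2030 through June 26, 2030; done June 19, 2030 — within the window.
Step 2: 45 days after June 30, 2030 (end of the 11-day response period, which began when the written protest is filed on June 19, 2030) is August 14, 2030; August 20, 2030 misses that deadline by 6 days.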